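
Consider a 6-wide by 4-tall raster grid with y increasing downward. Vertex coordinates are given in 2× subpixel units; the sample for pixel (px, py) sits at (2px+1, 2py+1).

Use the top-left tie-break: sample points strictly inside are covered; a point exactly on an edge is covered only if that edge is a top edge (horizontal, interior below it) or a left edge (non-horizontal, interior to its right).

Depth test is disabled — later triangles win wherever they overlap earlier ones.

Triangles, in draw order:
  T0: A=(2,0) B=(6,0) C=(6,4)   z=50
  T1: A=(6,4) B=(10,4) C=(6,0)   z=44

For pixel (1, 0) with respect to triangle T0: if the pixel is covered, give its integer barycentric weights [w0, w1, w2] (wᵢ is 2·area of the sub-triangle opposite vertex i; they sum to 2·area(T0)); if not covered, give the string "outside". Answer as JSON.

T0:
  2·area = 16
  edge (2, 0)→(6, 0): d=(4,0) top-left  bias=+0
  edge (6, 0)→(6, 4): d=(0,4) right/bottom  bias=-1
  edge (6, 4)→(2, 0): d=(-4,-4) top-left  bias=+0
    (1,0)@(3, 1): e=[4,12,0] → █  [on edge]
    (2,0)@(5, 1): e=[4,4,8] → █
    (3,0)@(7, 1): e=[4,-4,16] → ·
    (1,1)@(3, 3): e=[12,12,-8] → ·
    (2,1)@(5, 3): e=[12,4,0] → █  [on edge]
    (3,1)@(7, 3): e=[12,-4,8] → ·
    (2,2)@(5, 5): e=[20,4,-8] → ·
    (3,2)@(7, 5): e=[20,-4,0] → ·  [on edge]
    (4,3)@(9, 7): e=[28,-12,0] → ·  [on edge]
  covered (3 px):
    · █ █ · · ·
    · · █ · · ·
    · · · · · ·
    · · · · · ·
T1:
  2·area = 16  (B↔C swapped to make it positive)
  edge (6, 4)→(6, 0): d=(0,-4) top-left  bias=+0
  edge (6, 0)→(10, 4): d=(4,4) right/bottom  bias=-1
  edge (10, 4)→(6, 4): d=(-4,0) right/bottom  bias=-1
    (3,0)@(7, 1): e=[4,0,12] → ·  [on edge]
    (3,1)@(7, 3): e=[4,8,4] → █
    (4,1)@(9, 3): e=[12,0,4] → ·  [on edge]
    (3,2)@(7, 5): e=[4,16,-4] → ·
    (5,2)@(11, 5): e=[20,0,-4] → ·  [on edge]
  covered (1 px):
    · · · · · ·
    · · · █ · ·
    · · · · · ·
    · · · · · ·

Final: [12,0,4]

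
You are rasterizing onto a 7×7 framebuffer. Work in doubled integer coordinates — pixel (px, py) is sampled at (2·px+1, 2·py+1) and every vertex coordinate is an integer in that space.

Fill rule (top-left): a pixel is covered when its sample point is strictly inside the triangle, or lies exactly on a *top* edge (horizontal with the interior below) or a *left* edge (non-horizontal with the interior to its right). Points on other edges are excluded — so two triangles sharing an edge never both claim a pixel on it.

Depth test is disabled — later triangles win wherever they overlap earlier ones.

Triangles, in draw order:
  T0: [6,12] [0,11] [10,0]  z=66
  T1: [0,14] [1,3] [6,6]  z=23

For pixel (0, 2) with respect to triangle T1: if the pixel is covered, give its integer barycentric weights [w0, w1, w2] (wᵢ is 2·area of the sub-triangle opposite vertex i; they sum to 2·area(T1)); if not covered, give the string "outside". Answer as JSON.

T0:
  2·area = 76
  edge (6, 12)→(0, 11): d=(-6,-1) top-left  bias=+0
  edge (0, 11)→(10, 0): d=(10,-11) top-left  bias=+0
  edge (10, 0)→(6, 12): d=(-4,12) right/bottom  bias=-1
    (4,1)@(9, 3): e=[57,19,0] → ·  [on edge]
    (3,2)@(7, 5): e=[43,17,16] → █
    (4,2)@(9, 5): e=[45,39,-8] → ·
    (2,3)@(5, 7): e=[29,15,32] → █
    (4,3)@(9, 7): e=[33,59,-16] → ·
    (1,4)@(3, 9): e=[15,13,48] → █
    (3,4)@(7, 9): e=[19,57,0] → ·  [on edge]
    (0,5)@(1, 11): e=[1,11,64] → █
    (3,5)@(7, 11): e=[7,77,-8] → ·
    (0,6)@(1, 13): e=[-11,31,56] → ·
    (1,6)@(3, 13): e=[-9,53,32] → ·
    (2,6)@(5, 13): e=[-7,75,8] → ·
  covered (8 px):
    · · · · · · ·
    · · · · · · ·
    · · · █ · · ·
    · · █ █ · · ·
    · █ █ · · · ·
    █ █ █ · · · ·
    · · · · · · ·
T1:
  2·area = 58
  edge (0, 14)→(1, 3): d=(1,-11) top-left  bias=+0
  edge (1, 3)→(6, 6): d=(5,3) right/bottom  bias=-1
  edge (6, 6)→(0, 14): d=(-6,8) right/bottom  bias=-1
    (0,1)@(1, 3): e=[0,0,58] → ·  [on edge]
    (0,2)@(1, 5): e=[2,10,46] → █
    (1,2)@(3, 5): e=[24,4,30] → █
    (2,2)@(5, 5): e=[46,-2,14] → ·
    (0,3)@(1, 7): e=[4,20,34] → █
    (2,3)@(5, 7): e=[48,8,2] → █
    (3,3)@(7, 7): e=[70,2,-14] → ·
    (0,4)@(1, 9): e=[6,30,22] → █
    (2,4)@(5, 9): e=[50,18,-10] → ·
    (5,4)@(11, 9): e=[116,0,-58] → ·  [on edge]
    (0,5)@(1, 11): e=[8,40,10] → █
    (1,5)@(3, 11): e=[30,34,-6] → ·
  covered (8 px):
    · · · · · · ·
    · · · · · · ·
    █ █ · · · · ·
    █ █ █ · · · ·
    █ █ · · · · ·
    █ · · · · · ·
    · · · · · · ·

Answer: [10,46,2]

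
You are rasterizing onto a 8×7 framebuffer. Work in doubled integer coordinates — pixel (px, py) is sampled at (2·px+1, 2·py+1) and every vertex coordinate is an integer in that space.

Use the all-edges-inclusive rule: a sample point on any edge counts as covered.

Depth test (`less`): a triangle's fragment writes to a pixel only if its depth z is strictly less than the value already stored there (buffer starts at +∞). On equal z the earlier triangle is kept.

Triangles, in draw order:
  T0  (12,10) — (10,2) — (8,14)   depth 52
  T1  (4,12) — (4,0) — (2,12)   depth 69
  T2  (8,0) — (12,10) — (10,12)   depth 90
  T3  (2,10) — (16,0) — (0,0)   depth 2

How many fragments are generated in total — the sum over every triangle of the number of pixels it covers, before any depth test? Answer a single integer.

T0:
  2·area = 40  (B↔C swapped to make it positive)
  edge (12, 10)→(8, 14): d=(-4,4) inclusive
  edge (8, 14)→(10, 2): d=(2,-12) inclusive
  edge (10, 2)→(12, 10): d=(2,8) inclusive
    (5,3)@(11, 7): e=[16,22,2] → X
    (6,3)@(13, 7): e=[8,46,-14] → .
    (7,3)@(15, 7): e=[0,70,-30] → .  [on edge]
    (4,4)@(9, 9): e=[16,2,22] → X
    (6,4)@(13, 9): e=[0,50,-10] → .  [on edge]
    (4,5)@(9, 11): e=[8,6,26] → X
    (5,5)@(11, 11): e=[0,30,10] → X  [on edge]
    (6,5)@(13, 11): e=[-8,54,-6] → .
    (4,6)@(9, 13): e=[0,10,30] → X  [on edge]
    (5,6)@(11, 13): e=[-8,34,14] → .
  covered (6 px):
    . . . . . . . .
    . . . . . . . .
    . . . . . . . .
    . . . . . X . .
    . . . . X X . .
    . . . . X X . .
    . . . . X . . .
T1:
  2·area = 24  (B↔C swapped to make it positive)
  edge (4, 12)→(2, 12): d=(-2,0) inclusive
  edge (2, 12)→(4, 0): d=(2,-12) inclusive
  edge (4, 0)→(4, 12): d=(0,12) inclusive
    (1,3)@(3, 7): e=[10,2,12] → X
    (2,3)@(5, 7): e=[10,26,-12] → .
    (1,4)@(3, 9): e=[6,6,12] → X
    (2,4)@(5, 9): e=[6,30,-12] → .
    (1,5)@(3, 11): e=[2,10,12] → X
    (2,5)@(5, 11): e=[2,34,-12] → .
    (1,6)@(3, 13): e=[-2,14,12] → .
  covered (3 px):
    . . . . . . . .
    . . . . . . . .
    . . . . . . . .
    . X . . . . . .
    . X . . . . . .
    . X . . . . . .
    . . . . . . . .
T2:
  2·area = 28
  edge (8, 0)→(12, 10): d=(4,10) inclusive
  edge (12, 10)→(10, 12): d=(-2,2) inclusive
  edge (10, 12)→(8, 0): d=(-2,-12) inclusive
    (4,1)@(9, 3): e=[2,20,6] → X
    (5,1)@(11, 3): e=[-18,16,30] → .
    (4,2)@(9, 5): e=[10,16,2] → X
    (5,2)@(11, 5): e=[-10,12,26] → .
    (4,3)@(9, 7): e=[18,12,-2] → .
    (7,3)@(15, 7): e=[-42,0,70] → .  [on edge]
    (5,4)@(11, 9): e=[6,4,18] → X
    (6,4)@(13, 9): e=[-14,0,42] → .  [on edge]
    (5,5)@(11, 11): e=[14,0,14] → X  [on edge]
    (6,5)@(13, 11): e=[-6,-4,38] → .
    (4,6)@(9, 13): e=[42,0,-14] → .  [on edge]
    (5,6)@(11, 13): e=[22,-4,10] → .
  covered (4 px):
    . . . . . . . .
    . . . . X . . .
    . . . . X . . .
    . . . . . . . .
    . . . . . X . .
    . . . . . X . .
    . . . . . . . .
T3:
  2·area = 160  (B↔C swapped to make it positive)
  edge (2, 10)→(0, 0): d=(-2,-10) inclusive
  edge (0, 0)→(16, 0): d=(16,0) inclusive
  edge (16, 0)→(2, 10): d=(-14,10) inclusive
    (0,0)@(1, 1): e=[8,16,136] → X
    (1,0)@(3, 1): e=[28,16,116] → X
    (2,0)@(5, 1): e=[48,16,96] → X
    (3,0)@(7, 1): e=[68,16,76] → X
    (4,0)@(9, 1): e=[88,16,56] → X
    (5,0)@(11, 1): e=[108,16,36] → X
    (6,0)@(13, 1): e=[128,16,16] → X
    (7,0)@(15, 1): e=[148,16,-4] → .
    (0,1)@(1, 3): e=[4,48,108] → X
    (6,1)@(13, 3): e=[124,48,-12] → .
    (0,2)@(1, 5): e=[0,80,80] → X  [on edge]
    (4,2)@(9, 5): e=[80,80,0] → X  [on edge]
  covered (21 px):
    X X X X X X X .
    X X X X X X . .
    X X X X X . . .
    . X X . . . . .
    . X . . . . . .
    . . . . . . . .
    . . . . . . . .

Result: 34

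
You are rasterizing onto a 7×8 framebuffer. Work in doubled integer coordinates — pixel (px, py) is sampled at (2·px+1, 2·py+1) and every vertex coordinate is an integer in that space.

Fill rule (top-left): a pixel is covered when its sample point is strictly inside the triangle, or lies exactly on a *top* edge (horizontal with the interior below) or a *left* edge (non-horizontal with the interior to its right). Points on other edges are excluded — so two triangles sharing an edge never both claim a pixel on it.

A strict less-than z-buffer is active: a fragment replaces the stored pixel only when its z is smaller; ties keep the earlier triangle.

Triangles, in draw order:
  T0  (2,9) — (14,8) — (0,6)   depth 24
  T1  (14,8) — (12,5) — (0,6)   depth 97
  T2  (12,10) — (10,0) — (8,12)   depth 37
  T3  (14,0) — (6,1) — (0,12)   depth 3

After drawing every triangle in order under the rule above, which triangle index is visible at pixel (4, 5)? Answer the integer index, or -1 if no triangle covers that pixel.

T0:
  2·area = 38  (B↔C swapped to make it positive)
  edge (2, 9)→(0, 6): d=(-2,-3) top-left  bias=+0
  edge (0, 6)→(14, 8): d=(14,2) right/bottom  bias=-1
  edge (14, 8)→(2, 9): d=(-12,1) right/bottom  bias=-1
    (0,3)@(1, 7): e=[1,12,25] → #
    (1,3)@(3, 7): e=[7,8,23] → #
    (2,3)@(5, 7): e=[13,4,21] → #
    (3,3)@(7, 7): e=[19,0,19] → ·  [on edge]
    (0,4)@(1, 9): e=[-3,40,1] → ·
    (1,4)@(3, 9): e=[3,36,-1] → ·
    (2,4)@(5, 9): e=[9,32,-3] → ·
  covered (3 px):
    · · · · · · ·
    · · · · · · ·
    · · · · · · ·
    # # # · · · ·
    · · · · · · ·
    · · · · · · ·
    · · · · · · ·
    · · · · · · ·
T1:
  2·area = 38  (B↔C swapped to make it positive)
  edge (14, 8)→(0, 6): d=(-14,-2) top-left  bias=+0
  edge (0, 6)→(12, 5): d=(12,-1) top-left  bias=+0
  edge (12, 5)→(14, 8): d=(2,3) right/bottom  bias=-1
    (3,3)@(7, 7): e=[0,19,19] → #  [on edge]
    (4,3)@(9, 7): e=[4,21,13] → #
    (5,3)@(11, 7): e=[8,23,7] → #
    (6,3)@(13, 7): e=[12,25,1] → #
    (3,4)@(7, 9): e=[-28,43,23] → ·
    (4,4)@(9, 9): e=[-24,45,17] → ·
    (5,4)@(11, 9): e=[-20,47,11] → ·
    (6,4)@(13, 9): e=[-16,49,5] → ·
  covered (4 px):
    · · · · · · ·
    · · · · · · ·
    · · · · · · ·
    · · · # # # #
    · · · · · · ·
    · · · · · · ·
    · · · · · · ·
    · · · · · · ·
T2:
  2·area = 44  (B↔C swapped to make it positive)
  edge (12, 10)→(8, 12): d=(-4,2) right/bottom  bias=-1
  edge (8, 12)→(10, 0): d=(2,-12) top-left  bias=+0
  edge (10, 0)→(12, 10): d=(2,10) right/bottom  bias=-1
    (5,2)@(11, 5): e=[22,22,0] → ·  [on edge]
    (4,3)@(9, 7): e=[18,2,24] → #
    (5,3)@(11, 7): e=[14,26,4] → #
    (6,3)@(13, 7): e=[10,50,-16] → ·
    (4,4)@(9, 9): e=[10,6,28] → #
    (6,4)@(13, 9): e=[2,54,-12] → ·
    (4,5)@(9, 11): e=[2,10,32] → #
    (5,5)@(11, 11): e=[-2,34,12] → ·
    (4,6)@(9, 13): e=[-6,14,36] → ·
    (6,7)@(13, 15): e=[-22,66,0] → ·  [on edge]
  covered (5 px):
    · · · · · · ·
    · · · · · · ·
    · · · · · · ·
    · · · · # # ·
    · · · · # # ·
    · · · · # · ·
    · · · · · · ·
    · · · · · · ·
T3:
  2·area = 82  (B↔C swapped to make it positive)
  edge (14, 0)→(0, 12): d=(-14,12) right/bottom  bias=-1
  edge (0, 12)→(6, 1): d=(6,-11) top-left  bias=+0
  edge (6, 1)→(14, 0): d=(8,-1) top-left  bias=+0
    (3,0)@(7, 1): e=[70,11,1] → #
    (4,0)@(9, 1): e=[46,33,3] → #
    (5,0)@(11, 1): e=[22,55,5] → #
    (6,0)@(13, 1): e=[-2,77,7] → ·
    (2,1)@(5, 3): e=[66,1,15] → #
    (5,1)@(11, 3): e=[-6,67,21] → ·
    (2,2)@(5, 5): e=[38,13,31] → #
    (4,2)@(9, 5): e=[-10,57,35] → ·
    (1,3)@(3, 7): e=[34,3,45] → #
    (3,3)@(7, 7): e=[-14,47,49] → ·
    (1,4)@(3, 9): e=[6,15,61] → #
    (2,4)@(5, 9): e=[-18,37,63] → ·
  covered (12 px):
    · · · # # # ·
    · · # # # · ·
    · · # # · · ·
    · # # · · · ·
    · # · · · · ·
    # · · · · · ·
    · · · · · · ·
    · · · · · · ·

Z-buffer (winner per pixel, '.' = empty):
  . . . 3 3 3 .
  . . 3 3 3 . .
  . . 3 3 . . .
  0 3 3 1 2 2 1
  . 3 . . 2 2 .
  3 . . . 2 . .
  . . . . . . .
  . . . . . . .

Final: 2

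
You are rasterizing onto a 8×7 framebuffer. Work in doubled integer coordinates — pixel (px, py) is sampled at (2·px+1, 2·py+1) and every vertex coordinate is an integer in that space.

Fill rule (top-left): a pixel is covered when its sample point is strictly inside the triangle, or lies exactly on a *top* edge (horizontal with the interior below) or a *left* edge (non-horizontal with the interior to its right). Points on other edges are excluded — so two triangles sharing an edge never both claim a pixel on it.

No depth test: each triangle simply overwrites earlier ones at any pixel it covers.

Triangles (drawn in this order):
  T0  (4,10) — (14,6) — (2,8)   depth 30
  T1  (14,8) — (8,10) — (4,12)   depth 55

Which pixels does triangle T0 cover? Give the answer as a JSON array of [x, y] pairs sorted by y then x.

T0:
  2·area = 28  (B↔C swapped to make it positive)
  edge (4, 10)→(2, 8): d=(-2,-2) top-left  bias=+0
  edge (2, 8)→(14, 6): d=(12,-2) top-left  bias=+0
  edge (14, 6)→(4, 10): d=(-10,4) right/bottom  bias=-1
    (0,3)@(1, 7): e=[0,-14,42] → .  [on edge]
    (4,3)@(9, 7): e=[16,2,10] → X
    (5,3)@(11, 7): e=[20,6,2] → X
    (6,3)@(13, 7): e=[24,10,-6] → .
    (1,4)@(3, 9): e=[0,14,14] → X  [on edge]
    (2,4)@(5, 9): e=[4,18,6] → X
    (3,4)@(7, 9): e=[8,22,-2] → .
    (4,4)@(9, 9): e=[12,26,-10] → .
    (5,4)@(11, 9): e=[16,30,-18] → .
    (1,5)@(3, 11): e=[-4,38,-6] → .
    (2,5)@(5, 11): e=[0,42,-14] → .  [on edge]
    (3,6)@(7, 13): e=[0,70,-42] → .  [on edge]
  covered (4 px):
    . . . . . . . .
    . . . . . . . .
    . . . . . . . .
    . . . . X X . .
    . X X . . . . .
    . . . . . . . .
    . . . . . . . .
T1:
  2·area = 4  (B↔C swapped to make it positive)
  edge (14, 8)→(4, 12): d=(-10,4) right/bottom  bias=-1
  edge (4, 12)→(8, 10): d=(4,-2) top-left  bias=+0
  edge (8, 10)→(14, 8): d=(6,-2) top-left  bias=+0
    (5,4)@(11, 9): e=[2,2,0] → X  [on edge]
    (6,4)@(13, 9): e=[-6,6,4] → .
    (2,5)@(5, 11): e=[6,-2,0] → .  [on edge]
    (5,5)@(11, 11): e=[-18,10,12] → .
  covered (1 px):
    . . . . . . . .
    . . . . . . . .
    . . . . . . . .
    . . . . . . . .
    . . . . . X . .
    . . . . . . . .
    . . . . . . . .

Final: [[4,3],[5,3],[1,4],[2,4]]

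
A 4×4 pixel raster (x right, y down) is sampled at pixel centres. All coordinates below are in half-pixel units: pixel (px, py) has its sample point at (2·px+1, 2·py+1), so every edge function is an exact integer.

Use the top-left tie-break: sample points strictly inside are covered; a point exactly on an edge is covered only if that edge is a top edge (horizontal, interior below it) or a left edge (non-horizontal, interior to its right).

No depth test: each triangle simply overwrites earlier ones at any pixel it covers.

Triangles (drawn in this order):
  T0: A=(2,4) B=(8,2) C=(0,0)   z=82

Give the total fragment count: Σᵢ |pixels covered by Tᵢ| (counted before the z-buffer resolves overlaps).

T0:
  2·area = 28  (B↔C swapped to make it positive)
  edge (2, 4)→(0, 0): d=(-2,-4) top-left  bias=+0
  edge (0, 0)→(8, 2): d=(8,2) right/bottom  bias=-1
  edge (8, 2)→(2, 4): d=(-6,2) right/bottom  bias=-1
    (0,0)@(1, 1): e=[2,6,20] → #
    (1,0)@(3, 1): e=[10,2,16] → #
    (2,0)@(5, 1): e=[18,-2,12] → ·
    (0,1)@(1, 3): e=[-2,22,8] → ·
    (1,1)@(3, 3): e=[6,18,4] → #
    (2,1)@(5, 3): e=[14,14,0] → ·  [on edge]
    (1,2)@(3, 5): e=[2,34,-8] → ·
  covered (3 px):
    # # · ·
    · # · ·
    · · · ·
    · · · ·

Final: 3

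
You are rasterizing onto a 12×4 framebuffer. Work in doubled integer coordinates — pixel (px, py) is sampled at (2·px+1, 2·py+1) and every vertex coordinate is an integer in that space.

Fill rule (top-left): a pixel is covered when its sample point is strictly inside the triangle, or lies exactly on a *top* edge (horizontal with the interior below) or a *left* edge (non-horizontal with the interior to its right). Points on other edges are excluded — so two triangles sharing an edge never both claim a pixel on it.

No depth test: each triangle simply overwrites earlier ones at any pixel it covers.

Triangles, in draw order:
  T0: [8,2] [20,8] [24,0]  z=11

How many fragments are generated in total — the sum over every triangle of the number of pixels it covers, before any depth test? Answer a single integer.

T0:
  2·area = 120  (B↔C swapped to make it positive)
  edge (8, 2)→(24, 0): d=(16,-2) top-left  bias=+0
  edge (24, 0)→(20, 8): d=(-4,8) right/bottom  bias=-1
  edge (20, 8)→(8, 2): d=(-12,-6) top-left  bias=+0
    (8,0)@(17, 1): e=[2,52,66] → █
    (9,0)@(19, 1): e=[6,36,78] → █
    (10,0)@(21, 1): e=[10,20,90] → █
    (11,0)@(23, 1): e=[14,4,102] → █
    (5,1)@(11, 3): e=[22,92,6] → █
    (6,1)@(13, 3): e=[26,76,18] → █
    (7,1)@(15, 3): e=[30,60,30] → █
    (11,1)@(23, 3): e=[46,-4,78] → ·
    (5,2)@(11, 5): e=[54,84,-18] → ·
    (6,2)@(13, 5): e=[58,68,-6] → ·
    (7,2)@(15, 5): e=[62,52,6] → █
    (11,2)@(23, 5): e=[78,-12,54] → ·
  covered (15 px):
    · · · · · · · · █ █ █ █
    · · · · · █ █ █ █ █ █ ·
    · · · · · · · █ █ █ █ ·
    · · · · · · · · · █ · ·

Final: 15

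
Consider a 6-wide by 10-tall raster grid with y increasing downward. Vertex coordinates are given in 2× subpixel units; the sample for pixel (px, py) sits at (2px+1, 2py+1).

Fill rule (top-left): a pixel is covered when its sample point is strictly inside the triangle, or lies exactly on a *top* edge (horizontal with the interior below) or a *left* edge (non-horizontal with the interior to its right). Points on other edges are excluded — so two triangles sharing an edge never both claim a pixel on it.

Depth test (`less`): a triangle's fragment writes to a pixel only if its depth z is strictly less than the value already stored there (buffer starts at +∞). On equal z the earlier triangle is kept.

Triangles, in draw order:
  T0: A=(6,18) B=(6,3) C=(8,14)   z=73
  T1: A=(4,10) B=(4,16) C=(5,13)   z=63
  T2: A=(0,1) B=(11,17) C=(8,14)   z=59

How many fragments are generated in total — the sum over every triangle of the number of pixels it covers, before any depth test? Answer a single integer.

T0:
  2·area = 30
  edge (6, 18)→(6, 3): d=(0,-15) top-left  bias=+0
  edge (6, 3)→(8, 14): d=(2,11) right/bottom  bias=-1
  edge (8, 14)→(6, 18): d=(-2,4) right/bottom  bias=-1
    (3,4)@(7, 9): e=[15,1,14] → X
    (4,4)@(9, 9): e=[45,-21,6] → .
    (3,5)@(7, 11): e=[15,5,10] → X
    (4,5)@(9, 11): e=[45,-17,2] → .
    (3,6)@(7, 13): e=[15,9,6] → X
    (4,6)@(9, 13): e=[45,-13,-2] → .
    (3,7)@(7, 15): e=[15,13,2] → X
    (4,7)@(9, 15): e=[45,-9,-6] → .
    (3,8)@(7, 17): e=[15,17,-2] → .
  covered (4 px):
    . . . . . .
    . . . . . .
    . . . . . .
    . . . . . .
    . . . X . .
    . . . X . .
    . . . X . .
    . . . X . .
    . . . . . .
    . . . . . .
T1:
  2·area = 6  (B↔C swapped to make it positive)
  edge (4, 10)→(5, 13): d=(1,3) right/bottom  bias=-1
  edge (5, 13)→(4, 16): d=(-1,3) right/bottom  bias=-1
  edge (4, 16)→(4, 10): d=(0,-6) top-left  bias=+0
    (0,0)@(1, 1): e=[0,24,-18] → .  [on edge]
    (4,0)@(9, 1): e=[-24,0,30] → .  [on edge]
    (1,3)@(3, 7): e=[0,12,-6] → .  [on edge]
    (3,3)@(7, 7): e=[-12,0,18] → .  [on edge]
    (2,6)@(5, 13): e=[0,0,6] → .  [on edge]
    (1,9)@(3, 19): e=[12,0,-6] → .  [on edge]
    (3,9)@(7, 19): e=[0,-12,18] → .  [on edge]
  covered (0 px):
    . . . . . .
    . . . . . .
    . . . . . .
    . . . . . .
    . . . . . .
    . . . . . .
    . . . . . .
    . . . . . .
    . . . . . .
    . . . . . .
T2:
  2·area = 15
  edge (0, 1)→(11, 17): d=(11,16) right/bottom  bias=-1
  edge (11, 17)→(8, 14): d=(-3,-3) top-left  bias=+0
  edge (8, 14)→(0, 1): d=(-8,-13) top-left  bias=+0
    (0,3)@(1, 7): e=[50,0,-35] → .  [on edge]
    (1,4)@(3, 9): e=[40,0,-25] → .  [on edge]
    (2,4)@(5, 9): e=[8,6,1] → X
    (3,4)@(7, 9): e=[-24,12,27] → .
    (2,5)@(5, 11): e=[30,0,-15] → .  [on edge]
    (3,6)@(7, 13): e=[20,0,-5] → .  [on edge]
    (4,7)@(9, 15): e=[10,0,5] → X  [on edge]
    (5,7)@(11, 15): e=[-22,6,31] → .
    (4,8)@(9, 17): e=[32,-6,-11] → .
    (5,8)@(11, 17): e=[0,0,15] → .  [on edge]
  covered (2 px):
    . . . . . .
    . . . . . .
    . . . . . .
    . . . . . .
    . . X . . .
    . . . . . .
    . . . . . .
    . . . . X .
    . . . . . .
    . . . . . .

Final: 6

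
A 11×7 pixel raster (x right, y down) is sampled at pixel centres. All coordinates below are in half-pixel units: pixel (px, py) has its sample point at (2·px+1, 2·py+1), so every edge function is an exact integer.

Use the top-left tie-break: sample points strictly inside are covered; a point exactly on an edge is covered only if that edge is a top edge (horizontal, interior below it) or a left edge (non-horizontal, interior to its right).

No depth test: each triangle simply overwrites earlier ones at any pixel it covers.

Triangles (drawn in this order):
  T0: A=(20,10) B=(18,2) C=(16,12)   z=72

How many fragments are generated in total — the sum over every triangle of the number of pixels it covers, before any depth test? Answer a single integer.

T0:
  2·area = 36  (B↔C swapped to make it positive)
  edge (20, 10)→(16, 12): d=(-4,2) right/bottom  bias=-1
  edge (16, 12)→(18, 2): d=(2,-10) top-left  bias=+0
  edge (18, 2)→(20, 10): d=(2,8) right/bottom  bias=-1
    (8,3)@(17, 7): e=[18,0,18] → #  [on edge]
    (9,3)@(19, 7): e=[14,20,2] → #
    (10,3)@(21, 7): e=[10,40,-14] → ·
    (8,4)@(17, 9): e=[10,4,22] → #
    (10,4)@(21, 9): e=[2,44,-10] → ·
    (8,5)@(17, 11): e=[2,8,26] → #
    (9,5)@(19, 11): e=[-2,28,10] → ·
    (8,6)@(17, 13): e=[-6,12,30] → ·
  covered (5 px):
    · · · · · · · · · · ·
    · · · · · · · · · · ·
    · · · · · · · · · · ·
    · · · · · · · · # # ·
    · · · · · · · · # # ·
    · · · · · · · · # · ·
    · · · · · · · · · · ·

Final: 5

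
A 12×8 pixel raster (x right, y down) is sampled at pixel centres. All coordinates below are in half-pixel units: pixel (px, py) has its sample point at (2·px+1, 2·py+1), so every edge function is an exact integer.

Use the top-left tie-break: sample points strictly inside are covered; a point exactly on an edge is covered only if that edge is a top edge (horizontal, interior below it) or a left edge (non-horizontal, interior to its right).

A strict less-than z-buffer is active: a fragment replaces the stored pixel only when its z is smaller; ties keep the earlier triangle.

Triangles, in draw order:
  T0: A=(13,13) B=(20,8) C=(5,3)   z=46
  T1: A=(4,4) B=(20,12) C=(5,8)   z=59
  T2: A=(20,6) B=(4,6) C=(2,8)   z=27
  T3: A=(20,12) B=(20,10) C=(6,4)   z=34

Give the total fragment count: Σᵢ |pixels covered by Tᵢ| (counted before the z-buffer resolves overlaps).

T0:
  2·area = 110  (B↔C swapped to make it positive)
  edge (13, 13)→(5, 3): d=(-8,-10) top-left  bias=+0
  edge (5, 3)→(20, 8): d=(15,5) right/bottom  bias=-1
  edge (20, 8)→(13, 13): d=(-7,5) right/bottom  bias=-1
    (2,1)@(5, 3): e=[0,0,110] → .  [on edge]
    (3,2)@(7, 5): e=[4,20,86] → X
    (4,2)@(9, 5): e=[24,10,76] → X
    (5,2)@(11, 5): e=[44,0,66] → .  [on edge]
    (3,3)@(7, 7): e=[-12,50,72] → .
    (4,3)@(9, 7): e=[8,40,62] → X
    (5,3)@(11, 7): e=[28,30,52] → X
    (6,3)@(13, 7): e=[48,20,42] → X
    (7,3)@(15, 7): e=[68,10,32] → X
    (8,3)@(17, 7): e=[88,0,22] → .  [on edge]
    (4,4)@(9, 9): e=[-8,70,48] → .
    (5,4)@(11, 9): e=[12,60,38] → X
    (11,4)@(23, 9): e=[132,0,-22] → .  [on edge]
    (6,6)@(13, 13): e=[0,110,0] → .  [on edge]
  covered (12 px):
    . . . . . . . . . . . .
    . . . . . . . . . . . .
    . . . X X . . . . . . .
    . . . . X X X X . . . .
    . . . . . X X X X . . .
    . . . . . . X X . . . .
    . . . . . . . . . . . .
    . . . . . . . . . . . .
T1:
  2·area = 56
  edge (4, 4)→(20, 12): d=(16,8) right/bottom  bias=-1
  edge (20, 12)→(5, 8): d=(-15,-4) top-left  bias=+0
  edge (5, 8)→(4, 4): d=(-1,-4) top-left  bias=+0
    (2,2)@(5, 5): e=[8,45,3] → X
    (3,2)@(7, 5): e=[-8,53,11] → .
    (2,3)@(5, 7): e=[40,15,1] → X
    (3,3)@(7, 7): e=[24,23,9] → X
    (4,3)@(9, 7): e=[8,31,17] → X
    (5,3)@(11, 7): e=[-8,39,25] → .
    (2,4)@(5, 9): e=[72,-15,-1] → .
    (3,4)@(7, 9): e=[56,-7,7] → .
    (4,4)@(9, 9): e=[40,1,15] → X
    (5,4)@(11, 9): e=[24,9,23] → X
    (6,4)@(13, 9): e=[8,17,31] → X
    (7,4)@(15, 9): e=[-8,25,39] → .
  covered (8 px):
    . . . . . . . . . . . .
    . . . . . . . . . . . .
    . . X . . . . . . . . .
    . . X X X . . . . . . .
    . . . . X X X . . . . .
    . . . . . . . . X . . .
    . . . . . . . . . . . .
    . . . . . . . . . . . .
T2:
  2·area = 32  (B↔C swapped to make it positive)
  edge (20, 6)→(2, 8): d=(-18,2) right/bottom  bias=-1
  edge (2, 8)→(4, 6): d=(2,-2) top-left  bias=+0
  edge (4, 6)→(20, 6): d=(16,0) top-left  bias=+0
    (4,0)@(9, 1): e=[112,0,-80] → .  [on edge]
    (3,1)@(7, 3): e=[80,0,-48] → .  [on edge]
    (2,2)@(5, 5): e=[48,0,-16] → .  [on edge]
    (1,3)@(3, 7): e=[16,0,16] → X  [on edge]
    (2,3)@(5, 7): e=[12,4,16] → X
    (3,3)@(7, 7): e=[8,8,16] → X
    (4,3)@(9, 7): e=[4,12,16] → X
    (5,3)@(11, 7): e=[0,16,16] → .  [on edge]
    (0,4)@(1, 9): e=[-16,0,48] → .  [on edge]
    (1,4)@(3, 9): e=[-20,4,48] → .
    (2,4)@(5, 9): e=[-24,8,48] → .
    (3,4)@(7, 9): e=[-28,12,48] → .
  covered (4 px):
    . . . . . . . . . . . .
    . . . . . . . . . . . .
    . . . . . . . . . . . .
    . X X X X . . . . . . .
    . . . . . . . . . . . .
    . . . . . . . . . . . .
    . . . . . . . . . . . .
    . . . . . . . . . . . .
T3:
  2·area = 28  (B↔C swapped to make it positive)
  edge (20, 12)→(6, 4): d=(-14,-8) top-left  bias=+0
  edge (6, 4)→(20, 10): d=(14,6) right/bottom  bias=-1
  edge (20, 10)→(20, 12): d=(0,2) right/bottom  bias=-1
    (6,3)@(13, 7): e=[14,0,14] → .  [on edge]
    (7,4)@(15, 9): e=[2,16,10] → X
    (8,4)@(17, 9): e=[18,4,6] → X
    (9,4)@(19, 9): e=[34,-8,2] → .
    (7,5)@(15, 11): e=[-26,44,10] → .
    (8,5)@(17, 11): e=[-10,32,6] → .
    (9,5)@(19, 11): e=[6,20,2] → X
    (10,5)@(21, 11): e=[22,8,-2] → .
    (9,6)@(19, 13): e=[-22,48,2] → .
  covered (3 px):
    . . . . . . . . . . . .
    . . . . . . . . . . . .
    . . . . . . . . . . . .
    . . . . . . . . . . . .
    . . . . . . . X X . . .
    . . . . . . . . . X . .
    . . . . . . . . . . . .
    . . . . . . . . . . . .

Answer: 27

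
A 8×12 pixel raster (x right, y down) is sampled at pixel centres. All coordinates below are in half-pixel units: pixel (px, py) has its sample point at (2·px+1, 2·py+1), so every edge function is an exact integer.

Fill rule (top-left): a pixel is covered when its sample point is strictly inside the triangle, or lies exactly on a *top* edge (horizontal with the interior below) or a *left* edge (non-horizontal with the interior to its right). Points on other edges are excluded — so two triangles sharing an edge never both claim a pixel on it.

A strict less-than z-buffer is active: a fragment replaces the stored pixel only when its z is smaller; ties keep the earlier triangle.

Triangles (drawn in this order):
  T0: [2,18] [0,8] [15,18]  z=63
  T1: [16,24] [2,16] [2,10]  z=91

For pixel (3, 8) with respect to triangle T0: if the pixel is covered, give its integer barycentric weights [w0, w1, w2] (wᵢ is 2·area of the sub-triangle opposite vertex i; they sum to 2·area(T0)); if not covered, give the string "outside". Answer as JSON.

T0:
  2·area = 130
  edge (2, 18)→(0, 8): d=(-2,-10) top-left  bias=+0
  edge (0, 8)→(15, 18): d=(15,10) right/bottom  bias=-1
  edge (15, 18)→(2, 18): d=(-13,0) right/bottom  bias=-1
    (0,4)@(1, 9): e=[8,5,117] → #
    (1,4)@(3, 9): e=[28,-15,117] → ·
    (0,5)@(1, 11): e=[4,35,91] → #
    (1,5)@(3, 11): e=[24,15,91] → #
    (2,5)@(5, 11): e=[44,-5,91] → ·
    (0,6)@(1, 13): e=[0,65,65] → #  [on edge]
    (2,6)@(5, 13): e=[40,25,65] → #
    (3,6)@(7, 13): e=[60,5,65] → #
    (4,6)@(9, 13): e=[80,-15,65] → ·
    (0,7)@(1, 15): e=[-4,95,39] → ·
    (1,7)@(3, 15): e=[16,75,39] → #
    (4,7)@(9, 15): e=[76,15,39] → #
    (1,11)@(3, 23): e=[0,195,-65] → ·  [on edge]
  covered (17 px):
    · · · · · · · ·
    · · · · · · · ·
    · · · · · · · ·
    · · · · · · · ·
    # · · · · · · ·
    # # · · · · · ·
    # # # # · · · ·
    · # # # # · · ·
    · # # # # # # ·
    · · · · · · · ·
    · · · · · · · ·
    · · · · · · · ·
T1:
  2·area = 84
  edge (16, 24)→(2, 16): d=(-14,-8) top-left  bias=+0
  edge (2, 16)→(2, 10): d=(0,-6) top-left  bias=+0
  edge (2, 10)→(16, 24): d=(14,14) right/bottom  bias=-1
    (0,4)@(1, 9): e=[90,-6,0] → ·  [on edge]
    (1,5)@(3, 11): e=[78,6,0] → ·  [on edge]
    (1,6)@(3, 13): e=[50,6,28] → #
    (2,6)@(5, 13): e=[66,18,0] → ·  [on edge]
    (1,7)@(3, 15): e=[22,6,56] → #
    (2,7)@(5, 15): e=[38,18,28] → #
    (3,7)@(7, 15): e=[54,30,0] → ·  [on edge]
    (1,8)@(3, 17): e=[-6,6,84] → ·
    (2,8)@(5, 17): e=[10,18,56] → #
    (3,8)@(7, 17): e=[26,30,28] → #
    (4,8)@(9, 17): e=[42,42,0] → ·  [on edge]
    (2,9)@(5, 19): e=[-18,18,84] → ·
    (5,9)@(11, 19): e=[30,54,0] → ·  [on edge]
    (6,10)@(13, 21): e=[18,66,0] → ·  [on edge]
    (7,11)@(15, 23): e=[6,78,0] → ·  [on edge]
  covered (7 px):
    · · · · · · · ·
    · · · · · · · ·
    · · · · · · · ·
    · · · · · · · ·
    · · · · · · · ·
    · · · · · · · ·
    · # · · · · · ·
    · # # · · · · ·
    · · # # · · · ·
    · · · · # · · ·
    · · · · · # · ·
    · · · · · · · ·

Final: [65,13,52]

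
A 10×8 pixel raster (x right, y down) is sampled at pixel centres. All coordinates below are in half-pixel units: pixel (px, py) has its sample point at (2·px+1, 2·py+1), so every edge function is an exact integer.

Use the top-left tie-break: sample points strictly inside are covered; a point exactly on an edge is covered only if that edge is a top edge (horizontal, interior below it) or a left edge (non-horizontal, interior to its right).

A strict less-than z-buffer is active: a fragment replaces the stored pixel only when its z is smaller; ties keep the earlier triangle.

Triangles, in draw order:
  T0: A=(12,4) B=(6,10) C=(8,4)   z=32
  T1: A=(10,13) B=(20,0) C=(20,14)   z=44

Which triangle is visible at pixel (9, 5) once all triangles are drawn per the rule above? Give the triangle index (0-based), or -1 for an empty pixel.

T0:
  2·area = 24
  edge (12, 4)→(6, 10): d=(-6,6) right/bottom  bias=-1
  edge (6, 10)→(8, 4): d=(2,-6) top-left  bias=+0
  edge (8, 4)→(12, 4): d=(4,0) top-left  bias=+0
    (4,0)@(9, 1): e=[36,0,-12] → ·  [on edge]
    (7,0)@(15, 1): e=[0,36,-12] → ·  [on edge]
    (6,1)@(13, 3): e=[0,28,-4] → ·  [on edge]
    (4,2)@(9, 5): e=[12,8,4] → #
    (5,2)@(11, 5): e=[0,20,4] → ·  [on edge]
    (3,3)@(7, 7): e=[12,0,12] → #  [on edge]
    (4,3)@(9, 7): e=[0,12,12] → ·  [on edge]
    (3,4)@(7, 9): e=[0,4,20] → ·  [on edge]
    (2,5)@(5, 11): e=[0,-4,28] → ·  [on edge]
    (1,6)@(3, 13): e=[0,-12,36] → ·  [on edge]
    (2,6)@(5, 13): e=[-12,0,36] → ·  [on edge]
    (0,7)@(1, 15): e=[0,-20,44] → ·  [on edge]
  covered (2 px):
    · · · · · · · · · ·
    · · · · · · · · · ·
    · · · · # · · · · ·
    · · · # · · · · · ·
    · · · · · · · · · ·
    · · · · · · · · · ·
    · · · · · · · · · ·
    · · · · · · · · · ·
T1:
  2·area = 140
  edge (10, 13)→(20, 0): d=(10,-13) top-left  bias=+0
  edge (20, 0)→(20, 14): d=(0,14) right/bottom  bias=-1
  edge (20, 14)→(10, 13): d=(-10,-1) top-left  bias=+0
    (9,1)@(19, 3): e=[17,14,109] → #
    (8,2)@(17, 5): e=[11,42,87] → #
    (7,3)@(15, 7): e=[5,70,65] → #
    (7,4)@(15, 9): e=[25,70,45] → #
    (6,5)@(13, 11): e=[19,98,23] → #
    (5,6)@(11, 13): e=[13,126,1] → #
    (5,7)@(11, 15): e=[33,126,-19] → ·
    (6,7)@(13, 15): e=[59,98,-17] → ·
    (7,7)@(15, 15): e=[85,70,-15] → ·
    (8,7)@(17, 15): e=[111,42,-13] → ·
    (9,7)@(19, 15): e=[137,14,-11] → ·
  covered (18 px):
    · · · · · · · · · ·
    · · · · · · · · · #
    · · · · · · · · # #
    · · · · · · · # # #
    · · · · · · · # # #
    · · · · · · # # # #
    · · · · · # # # # #
    · · · · · · · · · ·

Z-buffer (winner per pixel, '.' = empty):
  . . . . . . . . . .
  . . . . . . . . . 1
  . . . . 0 . . . 1 1
  . . . 0 . . . 1 1 1
  . . . . . . . 1 1 1
  . . . . . . 1 1 1 1
  . . . . . 1 1 1 1 1
  . . . . . . . . . .

Result: 1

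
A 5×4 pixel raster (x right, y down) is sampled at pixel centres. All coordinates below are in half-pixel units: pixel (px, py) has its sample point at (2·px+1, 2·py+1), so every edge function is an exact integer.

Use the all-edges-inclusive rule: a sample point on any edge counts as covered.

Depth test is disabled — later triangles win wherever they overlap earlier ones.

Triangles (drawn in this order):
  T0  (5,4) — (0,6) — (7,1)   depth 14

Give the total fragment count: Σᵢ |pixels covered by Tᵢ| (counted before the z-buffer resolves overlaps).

T0:
  2·area = 11
  edge (5, 4)→(0, 6): d=(-5,2) inclusive
  edge (0, 6)→(7, 1): d=(7,-5) inclusive
  edge (7, 1)→(5, 4): d=(-2,3) inclusive
    (3,0)@(7, 1): e=[11,0,0] → █  [on edge]
    (4,0)@(9, 1): e=[7,10,-6] → ·
    (2,1)@(5, 3): e=[5,4,2] → █
    (3,1)@(7, 3): e=[1,14,-4] → ·
    (2,2)@(5, 5): e=[-5,18,-2] → ·
    (1,3)@(3, 7): e=[-11,22,0] → ·  [on edge]
  covered (2 px):
    · · · █ ·
    · · █ · ·
    · · · · ·
    · · · · ·

Result: 2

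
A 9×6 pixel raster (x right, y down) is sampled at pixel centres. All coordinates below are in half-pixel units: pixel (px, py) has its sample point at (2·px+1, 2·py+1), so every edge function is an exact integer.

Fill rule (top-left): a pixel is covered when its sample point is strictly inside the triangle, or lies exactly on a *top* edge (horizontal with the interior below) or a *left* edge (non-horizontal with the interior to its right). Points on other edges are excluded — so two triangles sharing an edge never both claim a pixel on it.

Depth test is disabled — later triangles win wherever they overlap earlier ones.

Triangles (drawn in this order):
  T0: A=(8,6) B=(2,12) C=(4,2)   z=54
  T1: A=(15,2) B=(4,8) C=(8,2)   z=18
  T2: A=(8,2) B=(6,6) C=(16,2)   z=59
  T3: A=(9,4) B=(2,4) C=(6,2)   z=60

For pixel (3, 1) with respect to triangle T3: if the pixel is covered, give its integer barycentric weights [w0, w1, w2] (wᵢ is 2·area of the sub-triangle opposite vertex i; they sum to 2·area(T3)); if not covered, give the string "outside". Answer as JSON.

T0:
  2·area = 48
  edge (8, 6)→(2, 12): d=(-6,6) right/bottom  bias=-1
  edge (2, 12)→(4, 2): d=(2,-10) top-left  bias=+0
  edge (4, 2)→(8, 6): d=(4,4) right/bottom  bias=-1
    (1,0)@(3, 1): e=[60,-12,0] → .  [on edge]
    (6,0)@(13, 1): e=[0,88,-40] → .  [on edge]
    (2,1)@(5, 3): e=[36,12,0] → .  [on edge]
    (5,1)@(11, 3): e=[0,72,-24] → .  [on edge]
    (2,2)@(5, 5): e=[24,16,8] → X
    (3,2)@(7, 5): e=[12,36,0] → .  [on edge]
    (4,2)@(9, 5): e=[0,56,-8] → .  [on edge]
    (1,3)@(3, 7): e=[24,0,24] → X  [on edge]
    (3,3)@(7, 7): e=[0,40,8] → .  [on edge]
    (4,3)@(9, 7): e=[-12,60,0] → .  [on edge]
    (1,4)@(3, 9): e=[12,4,32] → X
    (2,4)@(5, 9): e=[0,24,24] → .  [on edge]
    (5,4)@(11, 9): e=[-36,84,0] → .  [on edge]
    (1,5)@(3, 11): e=[0,8,40] → .  [on edge]
    (6,5)@(13, 11): e=[-60,108,0] → .  [on edge]
  covered (4 px):
    . . . . . . . . .
    . . . . . . . . .
    . . X . . . . . .
    . X X . . . . . .
    . X . . . . . . .
    . . . . . . . . .
T1:
  2·area = 42
  edge (15, 2)→(4, 8): d=(-11,6) right/bottom  bias=-1
  edge (4, 8)→(8, 2): d=(4,-6) top-left  bias=+0
  edge (8, 2)→(15, 2): d=(7,0) top-left  bias=+0
    (4,1)@(9, 3): e=[25,10,7] → X
    (5,1)@(11, 3): e=[13,22,7] → X
    (6,1)@(13, 3): e=[1,34,7] → X
    (7,1)@(15, 3): e=[-11,46,7] → .
    (3,2)@(7, 5): e=[15,6,21] → X
    (5,2)@(11, 5): e=[-9,30,21] → .
    (6,2)@(13, 5): e=[-21,42,21] → .
    (2,3)@(5, 7): e=[5,2,35] → X
    (3,3)@(7, 7): e=[-7,14,35] → .
    (4,3)@(9, 7): e=[-19,26,35] → .
    (2,4)@(5, 9): e=[-17,10,49] → .
  covered (6 px):
    . . . . . . . . .
    . . . . X X X . .
    . . . X X . . . .
    . . X . . . . . .
    . . . . . . . . .
    . . . . . . . . .
T2:
  2·area = 32  (B↔C swapped to make it positive)
  edge (8, 2)→(16, 2): d=(8,0) top-left  bias=+0
  edge (16, 2)→(6, 6): d=(-10,4) right/bottom  bias=-1
  edge (6, 6)→(8, 2): d=(2,-4) top-left  bias=+0
    (4,1)@(9, 3): e=[8,18,6] → X
    (5,1)@(11, 3): e=[8,10,14] → X
    (6,1)@(13, 3): e=[8,2,22] → X
    (7,1)@(15, 3): e=[8,-6,30] → .
    (3,2)@(7, 5): e=[24,6,2] → X
    (4,2)@(9, 5): e=[24,-2,10] → .
    (5,2)@(11, 5): e=[24,-10,18] → .
    (6,2)@(13, 5): e=[24,-18,26] → .
    (3,3)@(7, 7): e=[40,-14,6] → .
  covered (4 px):
    . . . . . . . . .
    . . . . X X X . .
    . . . X . . . . .
    . . . . . . . . .
    . . . . . . . . .
    . . . . . . . . .
T3:
  2·area = 14
  edge (9, 4)→(2, 4): d=(-7,0) right/bottom  bias=-1
  edge (2, 4)→(6, 2): d=(4,-2) top-left  bias=+0
  edge (6, 2)→(9, 4): d=(3,2) right/bottom  bias=-1
    (2,1)@(5, 3): e=[7,2,5] → X
    (3,1)@(7, 3): e=[7,6,1] → X
    (4,1)@(9, 3): e=[7,10,-3] → .
    (2,2)@(5, 5): e=[-7,10,11] → .
    (3,2)@(7, 5): e=[-7,14,7] → .
  covered (2 px):
    . . . . . . . . .
    . . X X . . . . .
    . . . . . . . . .
    . . . . . . . . .
    . . . . . . . . .
    . . . . . . . . .

Final: [6,1,7]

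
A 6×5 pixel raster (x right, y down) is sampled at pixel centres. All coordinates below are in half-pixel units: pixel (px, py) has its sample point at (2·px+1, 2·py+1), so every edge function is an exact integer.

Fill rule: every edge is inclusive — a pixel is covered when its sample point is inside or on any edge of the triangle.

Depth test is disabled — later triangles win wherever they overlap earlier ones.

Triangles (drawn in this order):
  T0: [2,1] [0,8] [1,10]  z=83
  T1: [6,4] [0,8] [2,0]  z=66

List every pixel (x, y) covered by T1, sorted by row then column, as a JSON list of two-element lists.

T0:
  2·area = 11  (B↔C swapped to make it positive)
  edge (2, 1)→(1, 10): d=(-1,9) inclusive
  edge (1, 10)→(0, 8): d=(-1,-2) inclusive
  edge (0, 8)→(2, 1): d=(2,-7) inclusive
    (0,2)@(1, 5): e=[5,5,1] → #
    (1,2)@(3, 5): e=[-13,9,15] → ·
    (0,3)@(1, 7): e=[3,3,5] → #
    (1,3)@(3, 7): e=[-15,7,19] → ·
    (0,4)@(1, 9): e=[1,1,9] → #
    (1,4)@(3, 9): e=[-17,5,23] → ·
  covered (3 px):
    · · · · · ·
    · · · · · ·
    # · · · · ·
    # · · · · ·
    # · · · · ·
T1:
  2·area = 40
  edge (6, 4)→(0, 8): d=(-6,4) inclusive
  edge (0, 8)→(2, 0): d=(2,-8) inclusive
  edge (2, 0)→(6, 4): d=(4,4) inclusive
    (1,0)@(3, 1): e=[30,10,0] → #  [on edge]
    (2,0)@(5, 1): e=[22,26,-8] → ·
    (1,1)@(3, 3): e=[18,14,8] → #
    (2,1)@(5, 3): e=[10,30,0] → #  [on edge]
    (3,1)@(7, 3): e=[2,46,-8] → ·
    (0,2)@(1, 5): e=[14,2,24] → #
    (2,2)@(5, 5): e=[-2,34,8] → ·
    (3,2)@(7, 5): e=[-10,50,0] → ·  [on edge]
    (0,3)@(1, 7): e=[2,6,32] → #
    (1,3)@(3, 7): e=[-6,22,24] → ·
    (4,3)@(9, 7): e=[-30,70,0] → ·  [on edge]
    (0,4)@(1, 9): e=[-10,10,40] → ·
    (5,4)@(11, 9): e=[-50,90,0] → ·  [on edge]
  covered (6 px):
    · # · · · ·
    · # # · · ·
    # # · · · ·
    # · · · · ·
    · · · · · ·

Answer: [[1,0],[1,1],[2,1],[0,2],[1,2],[0,3]]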